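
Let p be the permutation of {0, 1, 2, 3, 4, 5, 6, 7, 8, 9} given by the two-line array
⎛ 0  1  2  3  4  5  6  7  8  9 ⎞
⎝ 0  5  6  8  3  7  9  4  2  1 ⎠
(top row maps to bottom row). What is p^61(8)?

Tracing 8 → 2 → … returns to 8 after 9 steps, so 8 lies in a 9-cycle (1, 5, 7, 4, 3, 8, 2, 6, 9).
On a 9-cycle, p^9 is the identity, so p^61 = p^7 there (61 ≡ 7 mod 9).
Advancing 7 steps from 8: 8 → 2 → 6 → 9 → 1 → 5 → 7 → 4.

4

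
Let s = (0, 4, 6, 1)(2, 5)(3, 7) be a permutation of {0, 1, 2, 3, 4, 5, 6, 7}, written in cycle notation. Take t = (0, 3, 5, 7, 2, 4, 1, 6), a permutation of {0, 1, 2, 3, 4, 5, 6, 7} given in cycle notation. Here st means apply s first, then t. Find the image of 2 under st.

7

First apply s: s(2) = 5, then t(5) = 7. Thus (st)(2) = 7.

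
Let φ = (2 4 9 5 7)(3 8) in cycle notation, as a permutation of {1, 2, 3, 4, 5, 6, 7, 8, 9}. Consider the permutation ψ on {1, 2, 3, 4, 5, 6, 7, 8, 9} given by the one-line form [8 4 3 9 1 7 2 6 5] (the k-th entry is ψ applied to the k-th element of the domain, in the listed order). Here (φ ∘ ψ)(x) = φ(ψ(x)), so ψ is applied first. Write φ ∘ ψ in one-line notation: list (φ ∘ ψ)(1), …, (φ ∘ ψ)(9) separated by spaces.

(φ ∘ ψ)(x) = φ(ψ(x)). Computing each image: φ(ψ(1)) = φ(8) = 3, φ(ψ(2)) = φ(4) = 9, φ(ψ(3)) = φ(3) = 8, φ(ψ(4)) = φ(9) = 5, φ(ψ(5)) = φ(1) = 1, φ(ψ(6)) = φ(7) = 2, φ(ψ(7)) = φ(2) = 4, φ(ψ(8)) = φ(6) = 6, φ(ψ(9)) = φ(5) = 7.
Hence φ ∘ ψ = [3 9 8 5 1 2 4 6 7].

3 9 8 5 1 2 4 6 7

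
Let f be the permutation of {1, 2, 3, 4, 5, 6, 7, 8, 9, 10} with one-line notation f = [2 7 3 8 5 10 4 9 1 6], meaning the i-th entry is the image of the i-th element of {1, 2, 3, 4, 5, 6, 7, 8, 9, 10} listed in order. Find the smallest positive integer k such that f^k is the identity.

Writing f as disjoint cycles, the cycle lengths are 6, 2, 1, 1.
The order is lcm(6, 2) = 6.

6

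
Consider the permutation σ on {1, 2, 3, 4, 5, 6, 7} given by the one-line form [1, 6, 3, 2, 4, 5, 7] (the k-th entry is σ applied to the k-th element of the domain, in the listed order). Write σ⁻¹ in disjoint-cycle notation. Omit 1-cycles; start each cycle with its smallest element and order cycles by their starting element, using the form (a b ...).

The cycle decomposition of σ is (2 6 5 4).
The inverse reverses every cycle; in canonical form, σ⁻¹ = (2 4 5 6).

(2 4 5 6)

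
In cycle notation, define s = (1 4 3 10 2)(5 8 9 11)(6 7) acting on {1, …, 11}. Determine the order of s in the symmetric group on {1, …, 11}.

The cycle type of s is (5, 4, 2).
Since disjoint cycles commute, ord(s) = lcm(5, 4, 2) = 20.

20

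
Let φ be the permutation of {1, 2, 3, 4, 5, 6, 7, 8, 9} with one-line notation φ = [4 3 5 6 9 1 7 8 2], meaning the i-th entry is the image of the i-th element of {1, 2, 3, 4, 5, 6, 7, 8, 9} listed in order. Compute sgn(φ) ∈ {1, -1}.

In disjoint-cycle form the cycle lengths are 4, 3, 1, 1.
A cycle of length ℓ contributes ℓ−1 transpositions, so φ is a product of 3 + 2 = 5 transpositions — odd.

-1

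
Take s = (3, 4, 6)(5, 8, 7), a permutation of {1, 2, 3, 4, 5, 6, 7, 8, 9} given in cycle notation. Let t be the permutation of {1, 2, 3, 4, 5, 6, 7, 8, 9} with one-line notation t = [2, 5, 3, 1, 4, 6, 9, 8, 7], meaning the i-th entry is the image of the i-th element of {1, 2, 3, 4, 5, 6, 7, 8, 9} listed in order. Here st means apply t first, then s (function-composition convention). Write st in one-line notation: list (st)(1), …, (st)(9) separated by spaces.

For each element, apply t then s: 1 → 2 → 2; 2 → 5 → 8; 3 → 3 → 4; 4 → 1 → 1; 5 → 4 → 6; 6 → 6 → 3; 7 → 9 → 9; 8 → 8 → 7; 9 → 7 → 5.
So st in one-line form is 2 8 4 1 6 3 9 7 5.

2 8 4 1 6 3 9 7 5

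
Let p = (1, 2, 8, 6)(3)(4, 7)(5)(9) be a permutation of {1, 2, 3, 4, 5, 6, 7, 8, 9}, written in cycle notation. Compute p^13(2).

2 lies in the 4-cycle (1, 2, 8, 6).
On a 4-cycle, p^4 is the identity, so p^13 = p^1 there (13 ≡ 1 mod 4).
Stepping 1 place around the cycle: 2 → 8.

8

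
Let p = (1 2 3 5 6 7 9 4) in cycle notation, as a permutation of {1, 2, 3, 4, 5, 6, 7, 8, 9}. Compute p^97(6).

6 lies in the 8-cycle (1 2 3 5 6 7 9 4).
Powers repeat with period 8 on this cycle, and 97 mod 8 = 1, so p^97(6) = p^1(6).
Stepping 1 place around the cycle: 6 → 7.

7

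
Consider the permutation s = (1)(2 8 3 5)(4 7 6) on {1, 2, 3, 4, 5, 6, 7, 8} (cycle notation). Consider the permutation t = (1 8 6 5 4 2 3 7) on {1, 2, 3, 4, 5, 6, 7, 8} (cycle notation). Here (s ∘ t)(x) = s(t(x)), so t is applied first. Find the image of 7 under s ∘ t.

t(7) = 1, then s(1) = 1; composing gives (s ∘ t)(7) = 1.

1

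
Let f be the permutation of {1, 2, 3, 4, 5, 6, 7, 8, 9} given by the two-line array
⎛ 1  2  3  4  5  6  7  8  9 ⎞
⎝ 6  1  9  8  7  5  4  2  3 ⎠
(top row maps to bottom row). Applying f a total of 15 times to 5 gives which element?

7

Tracing 5 → 7 → … returns to 5 after 7 steps, so 5 lies in a 7-cycle (1, 6, 5, 7, 4, 8, 2).
On a 7-cycle, f^7 is the identity, so f^15 = f^1 there (15 ≡ 1 mod 7).
Advancing 1 step from 5: 5 → 7.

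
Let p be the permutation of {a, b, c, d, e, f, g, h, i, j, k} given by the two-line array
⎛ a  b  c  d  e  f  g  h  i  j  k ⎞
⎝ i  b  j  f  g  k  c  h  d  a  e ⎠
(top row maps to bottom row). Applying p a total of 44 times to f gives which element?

d

Tracing f → k → … returns to f after 9 steps, so f lies in a 9-cycle (a, i, d, f, k, e, g, c, j).
Since the cycle has length 9, p^44 acts on it the same as p^8 (44 mod 9 = 8).
Stepping 8 places around the cycle: f → k → e → g → c → j → a → i → d.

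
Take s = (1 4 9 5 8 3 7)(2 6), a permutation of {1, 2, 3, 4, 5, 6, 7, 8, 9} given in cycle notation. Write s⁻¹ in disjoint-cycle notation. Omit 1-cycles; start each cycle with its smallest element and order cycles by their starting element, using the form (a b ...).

(1 7 3 8 5 9 4)(2 6)

The inverse reverses each cycle.
Reversing each cycle of s and rotating so the smallest element leads gives (1 7 3 8 5 9 4)(2 6).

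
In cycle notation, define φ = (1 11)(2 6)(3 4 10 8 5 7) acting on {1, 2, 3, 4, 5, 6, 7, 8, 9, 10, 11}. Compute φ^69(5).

4

5 lies in the 6-cycle (3 4 10 8 5 7).
Powers repeat with period 6 on this cycle, and 69 mod 6 = 3, so φ^69(5) = φ^3(5).
Stepping 3 places around the cycle: 5 → 7 → 3 → 4.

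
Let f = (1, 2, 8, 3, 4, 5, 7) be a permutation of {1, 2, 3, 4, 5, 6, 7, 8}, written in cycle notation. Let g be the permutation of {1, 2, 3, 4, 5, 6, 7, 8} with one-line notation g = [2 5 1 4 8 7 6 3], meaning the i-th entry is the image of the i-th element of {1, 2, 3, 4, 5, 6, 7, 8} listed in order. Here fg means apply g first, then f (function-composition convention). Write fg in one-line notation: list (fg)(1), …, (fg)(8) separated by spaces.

8 7 2 5 3 1 6 4

For each element, apply g then f: 1 → 2 → 8; 2 → 5 → 7; 3 → 1 → 2; 4 → 4 → 5; 5 → 8 → 3; 6 → 7 → 1; 7 → 6 → 6; 8 → 3 → 4.
Collecting the images, fg = [8 7 2 5 3 1 6 4].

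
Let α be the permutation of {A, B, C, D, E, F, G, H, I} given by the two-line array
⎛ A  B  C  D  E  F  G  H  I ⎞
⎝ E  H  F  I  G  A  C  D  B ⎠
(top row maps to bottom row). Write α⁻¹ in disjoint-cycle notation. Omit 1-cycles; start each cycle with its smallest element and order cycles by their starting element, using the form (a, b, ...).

The cycle decomposition of α is (A, E, G, C, F)(B, H, D, I).
Reversing each cycle (and rotating so the smallest element leads) gives α⁻¹ = (A, F, C, G, E)(B, I, D, H).

(A, F, C, G, E)(B, I, D, H)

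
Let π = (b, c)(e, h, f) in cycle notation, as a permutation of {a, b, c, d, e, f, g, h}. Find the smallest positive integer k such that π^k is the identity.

The cycle type of π is (3, 2, 1, 1, 1).
The order of π is the least common multiple of its cycle lengths: lcm(3, 2) = 6.

6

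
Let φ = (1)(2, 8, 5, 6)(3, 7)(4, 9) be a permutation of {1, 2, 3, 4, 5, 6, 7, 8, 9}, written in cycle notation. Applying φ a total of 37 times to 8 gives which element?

8 lies in the 4-cycle (2, 8, 5, 6).
Since the cycle has length 4, φ^37 acts on it the same as φ^1 (37 mod 4 = 1).
Stepping 1 place around the cycle: 8 → 5.

5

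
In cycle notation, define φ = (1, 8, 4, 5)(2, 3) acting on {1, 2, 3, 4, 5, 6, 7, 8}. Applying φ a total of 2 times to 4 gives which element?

4 lies in the 4-cycle (1, 8, 4, 5).
Advancing 2 steps from 4: 4 → 5 → 1.

1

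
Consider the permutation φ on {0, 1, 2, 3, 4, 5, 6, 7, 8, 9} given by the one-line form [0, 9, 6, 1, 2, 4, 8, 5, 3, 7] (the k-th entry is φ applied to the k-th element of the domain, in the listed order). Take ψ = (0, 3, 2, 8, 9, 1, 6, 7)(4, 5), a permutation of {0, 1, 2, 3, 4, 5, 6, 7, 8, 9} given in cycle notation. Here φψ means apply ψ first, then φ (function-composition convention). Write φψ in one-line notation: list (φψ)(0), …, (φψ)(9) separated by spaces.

1 8 3 6 4 2 5 0 7 9

Chase each element through ψ then φ: 0 → 3 → 1; 1 → 6 → 8; 2 → 8 → 3; 3 → 2 → 6; 4 → 5 → 4; 5 → 4 → 2; 6 → 7 → 5; 7 → 0 → 0; 8 → 9 → 7; 9 → 1 → 9.
Collecting the images, φψ = [1 8 3 6 4 2 5 0 7 9].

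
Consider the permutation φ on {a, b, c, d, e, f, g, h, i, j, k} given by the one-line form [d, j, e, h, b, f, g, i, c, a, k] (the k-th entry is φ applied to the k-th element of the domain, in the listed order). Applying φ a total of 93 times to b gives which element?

i

Tracing b → j → … returns to b after 8 steps, so b lies in an 8-cycle (a, d, h, i, c, e, b, j).
Since the cycle has length 8, φ^93 acts on it the same as φ^5 (93 mod 8 = 5).
Stepping 5 places around the cycle: b → j → a → d → h → i.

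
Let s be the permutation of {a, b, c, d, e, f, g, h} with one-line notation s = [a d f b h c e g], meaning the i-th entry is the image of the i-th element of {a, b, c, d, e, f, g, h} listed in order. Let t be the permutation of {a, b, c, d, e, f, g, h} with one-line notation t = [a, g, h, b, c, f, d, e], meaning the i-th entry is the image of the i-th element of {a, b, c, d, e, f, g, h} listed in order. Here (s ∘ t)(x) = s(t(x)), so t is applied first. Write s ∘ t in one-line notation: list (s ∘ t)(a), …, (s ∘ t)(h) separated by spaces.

(s ∘ t)(x) = s(t(x)). Computing each image: s(t(a)) = s(a) = a, s(t(b)) = s(g) = e, s(t(c)) = s(h) = g, s(t(d)) = s(b) = d, s(t(e)) = s(c) = f, s(t(f)) = s(f) = c, s(t(g)) = s(d) = b, s(t(h)) = s(e) = h.
Hence s ∘ t = [a e g d f c b h].

a e g d f c b h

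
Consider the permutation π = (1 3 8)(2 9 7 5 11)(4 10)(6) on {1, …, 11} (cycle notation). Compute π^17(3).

3 lies in the 3-cycle (1 3 8).
On a 3-cycle, π^3 is the identity, so π^17 = π^2 there (17 ≡ 2 mod 3).
Stepping 2 places around the cycle: 3 → 8 → 1.

1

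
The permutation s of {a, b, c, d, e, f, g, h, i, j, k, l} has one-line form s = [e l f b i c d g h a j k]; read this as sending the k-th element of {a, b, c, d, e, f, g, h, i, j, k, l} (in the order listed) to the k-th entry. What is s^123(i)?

Tracing i → h → … returns to i after 10 steps, so i lies in a 10-cycle (a, e, i, h, g, d, b, l, k, j).
Powers repeat with period 10 on this cycle, and 123 mod 10 = 3, so s^123(i) = s^3(i).
Stepping 3 places around the cycle: i → h → g → d.

d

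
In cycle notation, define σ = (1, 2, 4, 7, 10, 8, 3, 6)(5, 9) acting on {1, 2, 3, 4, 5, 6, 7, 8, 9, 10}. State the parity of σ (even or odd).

The cycle lengths are 8, 2.
A cycle is odd iff its length is even; σ has 2 even-length cycles, so sgn(σ) = (−1)^2 and σ is even.

even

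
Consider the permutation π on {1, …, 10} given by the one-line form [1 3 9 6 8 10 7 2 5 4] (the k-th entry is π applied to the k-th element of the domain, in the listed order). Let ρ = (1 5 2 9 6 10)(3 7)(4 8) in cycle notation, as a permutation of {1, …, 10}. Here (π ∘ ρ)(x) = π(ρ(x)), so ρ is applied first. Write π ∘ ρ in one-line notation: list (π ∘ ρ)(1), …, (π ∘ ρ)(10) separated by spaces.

8 5 7 2 3 4 9 6 10 1

Chase each element through ρ then π: 1 → 5 → 8; 2 → 9 → 5; 3 → 7 → 7; 4 → 8 → 2; 5 → 2 → 3; 6 → 10 → 4; 7 → 3 → 9; 8 → 4 → 6; 9 → 6 → 10; 10 → 1 → 1.
So π ∘ ρ in one-line form is 8 5 7 2 3 4 9 6 10 1.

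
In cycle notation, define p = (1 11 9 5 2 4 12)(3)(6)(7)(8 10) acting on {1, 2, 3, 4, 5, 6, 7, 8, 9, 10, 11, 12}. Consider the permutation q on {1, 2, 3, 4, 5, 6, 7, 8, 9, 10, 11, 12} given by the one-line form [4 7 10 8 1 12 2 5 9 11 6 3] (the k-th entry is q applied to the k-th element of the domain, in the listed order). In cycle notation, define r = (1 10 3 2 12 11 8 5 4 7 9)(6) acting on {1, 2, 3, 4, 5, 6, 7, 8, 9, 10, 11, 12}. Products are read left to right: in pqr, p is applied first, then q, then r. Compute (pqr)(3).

3

Apply the permutations in order: p(3) = 3, then q(3) = 10, then r(10) = 3. So (pqr)(3) = 3.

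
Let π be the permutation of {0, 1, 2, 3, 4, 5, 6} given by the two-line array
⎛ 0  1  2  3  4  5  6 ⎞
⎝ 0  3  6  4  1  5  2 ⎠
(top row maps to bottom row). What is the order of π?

Writing π as disjoint cycles, the cycle lengths are 3, 2, 1, 1.
Since disjoint cycles commute, ord(π) = lcm(3, 2) = 6.

6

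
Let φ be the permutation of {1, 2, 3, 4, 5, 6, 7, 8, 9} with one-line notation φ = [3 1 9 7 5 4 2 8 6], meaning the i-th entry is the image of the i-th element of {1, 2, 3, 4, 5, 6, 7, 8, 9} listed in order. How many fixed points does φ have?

2

The fixed points (elements with φ(x) = x) are {5, 8}, so there are 2.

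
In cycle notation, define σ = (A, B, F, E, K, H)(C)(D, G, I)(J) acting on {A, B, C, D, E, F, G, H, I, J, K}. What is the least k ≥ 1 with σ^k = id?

The disjoint cycles have lengths 6, 3, 1, 1.
The order of σ is the least common multiple of its cycle lengths: lcm(6, 3) = 6.

6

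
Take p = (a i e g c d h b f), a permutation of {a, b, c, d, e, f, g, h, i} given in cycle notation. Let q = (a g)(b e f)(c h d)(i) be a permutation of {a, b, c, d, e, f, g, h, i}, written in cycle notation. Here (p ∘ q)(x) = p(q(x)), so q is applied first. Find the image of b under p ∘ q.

(p ∘ q)(b) = p(q(b)). q(b) = e, then p(e) = g. So (p ∘ q)(b) = g.

g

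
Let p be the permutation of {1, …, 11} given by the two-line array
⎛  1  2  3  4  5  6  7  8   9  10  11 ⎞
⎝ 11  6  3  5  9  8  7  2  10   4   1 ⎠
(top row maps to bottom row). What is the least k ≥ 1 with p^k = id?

Writing p as disjoint cycles, the cycle lengths are 4, 3, 2, 1, 1.
The order is lcm(4, 3, 2) = 12.

12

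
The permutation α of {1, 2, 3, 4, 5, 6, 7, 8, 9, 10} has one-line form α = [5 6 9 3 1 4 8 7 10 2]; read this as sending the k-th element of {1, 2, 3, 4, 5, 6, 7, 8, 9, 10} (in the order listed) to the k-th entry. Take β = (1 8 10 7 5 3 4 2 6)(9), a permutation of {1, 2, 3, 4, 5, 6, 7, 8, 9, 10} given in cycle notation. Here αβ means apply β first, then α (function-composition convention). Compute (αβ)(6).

5

β(6) = 1, then α(1) = 5; composing gives (αβ)(6) = 5.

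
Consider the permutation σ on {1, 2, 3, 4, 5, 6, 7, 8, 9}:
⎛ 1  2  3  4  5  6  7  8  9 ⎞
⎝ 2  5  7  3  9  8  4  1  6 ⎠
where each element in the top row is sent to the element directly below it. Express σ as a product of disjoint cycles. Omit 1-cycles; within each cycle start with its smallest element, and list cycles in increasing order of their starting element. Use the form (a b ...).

(1 2 5 9 6 8)(3 7 4)

From 1: 1 → 2 → 5 → 9 → 6 → 8 → 1, closing the cycle (1 2 5 9 6 8).
Continuing from each remaining unvisited element yields (1 2 5 9 6 8)(3 7 4).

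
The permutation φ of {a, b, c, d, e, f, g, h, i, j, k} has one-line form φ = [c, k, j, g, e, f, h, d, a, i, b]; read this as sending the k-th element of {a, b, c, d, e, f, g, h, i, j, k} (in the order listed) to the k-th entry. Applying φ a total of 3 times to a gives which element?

Tracing a → c → … returns to a after 4 steps, so a lies in a 4-cycle (a c j i).
Stepping 3 places around the cycle: a → c → j → i.

i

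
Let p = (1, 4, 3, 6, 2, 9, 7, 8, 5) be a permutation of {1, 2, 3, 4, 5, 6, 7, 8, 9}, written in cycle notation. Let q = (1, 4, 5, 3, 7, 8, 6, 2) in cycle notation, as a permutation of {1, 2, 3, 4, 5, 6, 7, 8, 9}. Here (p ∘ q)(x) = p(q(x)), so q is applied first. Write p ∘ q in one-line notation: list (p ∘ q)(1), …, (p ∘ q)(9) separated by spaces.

3 4 8 1 6 9 5 2 7

(p ∘ q)(x) = p(q(x)). Computing each image: p(q(1)) = p(4) = 3, p(q(2)) = p(1) = 4, p(q(3)) = p(7) = 8, p(q(4)) = p(5) = 1, p(q(5)) = p(3) = 6, p(q(6)) = p(2) = 9, p(q(7)) = p(8) = 5, p(q(8)) = p(6) = 2, p(q(9)) = p(9) = 7.
Hence p ∘ q = [3 4 8 1 6 9 5 2 7].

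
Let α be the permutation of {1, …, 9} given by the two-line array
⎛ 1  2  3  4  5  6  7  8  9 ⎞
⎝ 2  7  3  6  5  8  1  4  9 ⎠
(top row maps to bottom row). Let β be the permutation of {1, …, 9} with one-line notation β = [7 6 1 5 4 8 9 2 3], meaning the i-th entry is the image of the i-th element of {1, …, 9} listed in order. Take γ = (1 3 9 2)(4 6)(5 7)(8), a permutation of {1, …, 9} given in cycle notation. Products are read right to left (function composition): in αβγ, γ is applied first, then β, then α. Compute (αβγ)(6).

5

Apply the permutations in order: γ(6) = 4, then β(4) = 5, then α(5) = 5. So (αβγ)(6) = 5.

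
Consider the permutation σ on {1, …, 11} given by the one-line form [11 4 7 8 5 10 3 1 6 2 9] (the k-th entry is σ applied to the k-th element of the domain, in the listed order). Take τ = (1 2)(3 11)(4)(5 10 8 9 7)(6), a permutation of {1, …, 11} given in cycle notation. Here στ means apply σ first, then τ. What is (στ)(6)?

8

First apply σ: σ(6) = 10, then τ(10) = 8. Thus (στ)(6) = 8.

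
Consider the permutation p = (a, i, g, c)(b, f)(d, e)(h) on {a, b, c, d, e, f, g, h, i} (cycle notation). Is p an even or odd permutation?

odd

The cycle lengths are 4, 2, 2, 1.
A cycle of length ℓ contributes ℓ−1 transpositions, so p is a product of 3 + 1 + 1 = 5 transpositions — odd.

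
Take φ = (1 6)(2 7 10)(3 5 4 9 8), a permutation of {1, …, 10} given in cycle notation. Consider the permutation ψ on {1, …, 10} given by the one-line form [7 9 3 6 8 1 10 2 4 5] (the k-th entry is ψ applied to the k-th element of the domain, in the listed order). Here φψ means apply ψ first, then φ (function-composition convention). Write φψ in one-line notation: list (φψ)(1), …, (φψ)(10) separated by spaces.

(φψ)(x) = φ(ψ(x)). Computing each image: φ(ψ(1)) = φ(7) = 10, φ(ψ(2)) = φ(9) = 8, φ(ψ(3)) = φ(3) = 5, φ(ψ(4)) = φ(6) = 1, φ(ψ(5)) = φ(8) = 3, φ(ψ(6)) = φ(1) = 6, φ(ψ(7)) = φ(10) = 2, φ(ψ(8)) = φ(2) = 7, φ(ψ(9)) = φ(4) = 9, φ(ψ(10)) = φ(5) = 4.
Hence φψ = [10 8 5 1 3 6 2 7 9 4].

10 8 5 1 3 6 2 7 9 4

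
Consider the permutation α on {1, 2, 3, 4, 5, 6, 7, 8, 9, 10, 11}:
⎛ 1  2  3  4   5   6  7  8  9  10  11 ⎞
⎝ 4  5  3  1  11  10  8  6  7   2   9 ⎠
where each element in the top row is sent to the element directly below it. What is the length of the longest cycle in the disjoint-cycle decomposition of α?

8

Decomposing into disjoint cycles gives (1, 4)(2, 5, 11, 9, 7, 8, 6, 10); the longest has length 8.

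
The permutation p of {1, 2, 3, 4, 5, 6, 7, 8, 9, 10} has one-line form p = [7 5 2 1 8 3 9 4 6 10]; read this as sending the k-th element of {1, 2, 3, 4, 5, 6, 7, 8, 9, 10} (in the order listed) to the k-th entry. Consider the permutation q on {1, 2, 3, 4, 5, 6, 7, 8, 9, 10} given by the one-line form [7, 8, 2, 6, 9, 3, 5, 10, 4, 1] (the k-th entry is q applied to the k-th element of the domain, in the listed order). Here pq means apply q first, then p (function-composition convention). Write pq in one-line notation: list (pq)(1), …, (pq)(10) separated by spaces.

(pq)(x) = p(q(x)). Computing each image: p(q(1)) = p(7) = 9, p(q(2)) = p(8) = 4, p(q(3)) = p(2) = 5, p(q(4)) = p(6) = 3, p(q(5)) = p(9) = 6, p(q(6)) = p(3) = 2, p(q(7)) = p(5) = 8, p(q(8)) = p(10) = 10, p(q(9)) = p(4) = 1, p(q(10)) = p(1) = 7.
Hence pq = [9 4 5 3 6 2 8 10 1 7].

9 4 5 3 6 2 8 10 1 7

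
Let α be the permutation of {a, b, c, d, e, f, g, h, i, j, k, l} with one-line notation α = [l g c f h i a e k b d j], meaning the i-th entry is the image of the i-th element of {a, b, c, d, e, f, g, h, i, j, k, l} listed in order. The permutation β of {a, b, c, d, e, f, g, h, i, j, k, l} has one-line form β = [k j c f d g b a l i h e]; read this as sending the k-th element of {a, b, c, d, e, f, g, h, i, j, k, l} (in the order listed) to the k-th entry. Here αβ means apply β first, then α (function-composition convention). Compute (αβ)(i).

(αβ)(i) = α(β(i)). β(i) = l, then α(l) = j. So (αβ)(i) = j.

j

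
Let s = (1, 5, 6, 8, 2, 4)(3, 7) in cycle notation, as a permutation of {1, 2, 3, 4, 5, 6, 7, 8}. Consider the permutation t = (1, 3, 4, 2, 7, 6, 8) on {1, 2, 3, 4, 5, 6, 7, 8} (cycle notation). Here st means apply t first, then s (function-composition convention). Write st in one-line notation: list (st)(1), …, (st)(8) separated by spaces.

7 3 1 4 6 2 8 5

For each element, apply t then s: 1 → 3 → 7; 2 → 7 → 3; 3 → 4 → 1; 4 → 2 → 4; 5 → 5 → 6; 6 → 8 → 2; 7 → 6 → 8; 8 → 1 → 5.
So st in one-line form is 7 3 1 4 6 2 8 5.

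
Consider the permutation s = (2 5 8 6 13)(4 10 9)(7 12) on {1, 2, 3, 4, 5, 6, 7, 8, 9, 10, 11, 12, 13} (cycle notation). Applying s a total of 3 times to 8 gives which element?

2

8 lies in the 5-cycle (2 5 8 6 13).
Stepping 3 places around the cycle: 8 → 6 → 13 → 2.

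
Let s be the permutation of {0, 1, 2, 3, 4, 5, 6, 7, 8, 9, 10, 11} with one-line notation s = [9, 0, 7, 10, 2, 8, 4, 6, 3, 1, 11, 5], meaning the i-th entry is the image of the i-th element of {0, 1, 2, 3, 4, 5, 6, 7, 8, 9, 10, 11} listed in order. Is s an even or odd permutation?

odd

In disjoint-cycle form the cycle lengths are 5, 4, 3.
A cycle is odd iff its length is even; s has 1 even-length cycle, so sgn(s) = (−1)^1 and s is odd.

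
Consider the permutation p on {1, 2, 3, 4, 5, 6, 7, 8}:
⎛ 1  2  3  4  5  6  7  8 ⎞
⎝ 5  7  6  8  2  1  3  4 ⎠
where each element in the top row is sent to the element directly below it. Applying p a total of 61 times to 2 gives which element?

Tracing 2 → 7 → … returns to 2 after 6 steps, so 2 lies in a 6-cycle (1, 5, 2, 7, 3, 6).
Since the cycle has length 6, p^61 acts on it the same as p^1 (61 mod 6 = 1).
Stepping 1 place around the cycle: 2 → 7.

7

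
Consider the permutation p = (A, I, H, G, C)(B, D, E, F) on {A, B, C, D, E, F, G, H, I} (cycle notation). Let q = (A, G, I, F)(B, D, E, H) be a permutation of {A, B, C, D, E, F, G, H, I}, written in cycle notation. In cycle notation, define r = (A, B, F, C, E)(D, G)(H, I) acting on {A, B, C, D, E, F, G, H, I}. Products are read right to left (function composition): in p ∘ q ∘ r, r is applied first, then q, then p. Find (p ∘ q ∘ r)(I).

(p ∘ q ∘ r)(I) = p(q(r(I))). r(I) = H, then q(H) = B, then p(B) = D, so the result is D.

D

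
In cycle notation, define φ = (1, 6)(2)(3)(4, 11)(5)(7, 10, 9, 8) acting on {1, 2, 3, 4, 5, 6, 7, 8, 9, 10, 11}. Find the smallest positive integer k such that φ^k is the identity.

The cycle type of φ is (4, 2, 2, 1, 1, 1).
The order of φ is the least common multiple of its cycle lengths: lcm(4, 2, 2) = 4.

4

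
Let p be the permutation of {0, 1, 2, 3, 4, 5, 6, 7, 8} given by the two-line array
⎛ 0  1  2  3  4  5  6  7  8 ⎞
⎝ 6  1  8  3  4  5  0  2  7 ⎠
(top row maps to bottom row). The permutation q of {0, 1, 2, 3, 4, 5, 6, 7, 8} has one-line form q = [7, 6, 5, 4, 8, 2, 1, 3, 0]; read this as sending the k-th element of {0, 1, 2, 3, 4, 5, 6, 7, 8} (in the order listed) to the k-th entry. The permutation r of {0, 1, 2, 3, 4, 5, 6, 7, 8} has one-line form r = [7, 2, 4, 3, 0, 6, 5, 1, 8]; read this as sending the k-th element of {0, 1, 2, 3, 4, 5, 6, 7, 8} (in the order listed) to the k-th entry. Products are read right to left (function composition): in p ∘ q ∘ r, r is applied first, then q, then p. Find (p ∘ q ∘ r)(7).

0

Apply the permutations in order: r(7) = 1, then q(1) = 6, then p(6) = 0. So (p ∘ q ∘ r)(7) = 0.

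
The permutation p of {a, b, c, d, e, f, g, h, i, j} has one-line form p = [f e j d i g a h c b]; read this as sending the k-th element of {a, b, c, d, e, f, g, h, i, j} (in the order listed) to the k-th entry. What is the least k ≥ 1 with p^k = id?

Writing p as disjoint cycles, the cycle lengths are 5, 3, 1, 1.
The order is lcm(5, 3) = 15.

15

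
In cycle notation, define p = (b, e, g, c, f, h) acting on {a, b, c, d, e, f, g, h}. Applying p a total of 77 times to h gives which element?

h lies in the 6-cycle (b, e, g, c, f, h).
Powers repeat with period 6 on this cycle, and 77 mod 6 = 5, so p^77(h) = p^5(h).
Advancing 5 steps from h: h → b → e → g → c → f.

f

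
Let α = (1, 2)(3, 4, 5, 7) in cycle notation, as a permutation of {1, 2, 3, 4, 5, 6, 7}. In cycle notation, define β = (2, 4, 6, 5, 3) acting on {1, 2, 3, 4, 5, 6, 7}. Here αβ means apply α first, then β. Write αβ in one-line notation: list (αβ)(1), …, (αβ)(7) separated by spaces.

4 1 6 3 7 5 2

(αβ)(x) = β(α(x)). Computing each image: β(α(1)) = β(2) = 4, β(α(2)) = β(1) = 1, β(α(3)) = β(4) = 6, β(α(4)) = β(5) = 3, β(α(5)) = β(7) = 7, β(α(6)) = β(6) = 5, β(α(7)) = β(3) = 2.
Hence αβ = [4 1 6 3 7 5 2].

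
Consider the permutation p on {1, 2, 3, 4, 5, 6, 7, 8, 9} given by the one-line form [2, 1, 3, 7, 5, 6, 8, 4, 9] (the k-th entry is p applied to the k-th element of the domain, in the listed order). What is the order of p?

Decomposing into disjoint cycles gives cycle lengths 3, 2, 1, 1, 1, 1.
Since disjoint cycles commute, ord(p) = lcm(3, 2) = 6.

6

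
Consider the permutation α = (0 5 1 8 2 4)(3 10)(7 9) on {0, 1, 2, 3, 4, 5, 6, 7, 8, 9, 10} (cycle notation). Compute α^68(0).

0 lies in the 6-cycle (0 5 1 8 2 4).
Powers repeat with period 6 on this cycle, and 68 mod 6 = 2, so α^68(0) = α^2(0).
Stepping 2 places around the cycle: 0 → 5 → 1.

1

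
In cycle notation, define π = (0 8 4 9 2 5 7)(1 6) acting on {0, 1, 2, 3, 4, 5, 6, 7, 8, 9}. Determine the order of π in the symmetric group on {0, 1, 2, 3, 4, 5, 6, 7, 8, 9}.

14

The disjoint cycles have lengths 7, 2, 1.
The order of π is the least common multiple of its cycle lengths: lcm(7, 2) = 14.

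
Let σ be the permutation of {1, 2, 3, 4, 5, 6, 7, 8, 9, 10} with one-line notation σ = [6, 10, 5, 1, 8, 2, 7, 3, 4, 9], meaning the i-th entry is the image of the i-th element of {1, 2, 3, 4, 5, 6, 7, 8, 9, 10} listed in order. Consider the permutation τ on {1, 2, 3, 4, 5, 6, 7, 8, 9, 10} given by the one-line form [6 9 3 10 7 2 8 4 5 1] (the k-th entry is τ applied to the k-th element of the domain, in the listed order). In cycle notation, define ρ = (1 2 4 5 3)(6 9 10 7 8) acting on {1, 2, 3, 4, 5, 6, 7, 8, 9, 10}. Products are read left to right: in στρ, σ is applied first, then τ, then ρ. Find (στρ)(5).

Chase 5: σ(5) = 8; τ(8) = 4; ρ(4) = 5. Hence (στρ)(5) = 5.

5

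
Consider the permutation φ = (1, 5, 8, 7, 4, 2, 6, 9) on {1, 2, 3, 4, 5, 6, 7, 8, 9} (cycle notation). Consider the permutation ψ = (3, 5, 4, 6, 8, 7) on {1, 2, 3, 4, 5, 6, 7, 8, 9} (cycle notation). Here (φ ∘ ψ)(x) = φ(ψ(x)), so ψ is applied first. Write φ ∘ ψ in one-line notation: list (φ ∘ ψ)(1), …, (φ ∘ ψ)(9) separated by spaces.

5 6 8 9 2 7 3 4 1

Chase each element through ψ then φ: 1 → 1 → 5; 2 → 2 → 6; 3 → 5 → 8; 4 → 6 → 9; 5 → 4 → 2; 6 → 8 → 7; 7 → 3 → 3; 8 → 7 → 4; 9 → 9 → 1.
So φ ∘ ψ in one-line form is 5 6 8 9 2 7 3 4 1.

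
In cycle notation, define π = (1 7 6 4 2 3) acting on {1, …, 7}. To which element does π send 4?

2

4 appears in (1 7 6 4 2 3); the next entry (wrapping around) is 2.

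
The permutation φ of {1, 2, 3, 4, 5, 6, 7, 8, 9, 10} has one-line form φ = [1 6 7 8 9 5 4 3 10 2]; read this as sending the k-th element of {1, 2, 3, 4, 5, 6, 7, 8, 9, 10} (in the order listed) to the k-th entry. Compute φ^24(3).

Tracing 3 → 7 → … returns to 3 after 4 steps, so 3 lies in a 4-cycle (3 7 4 8).
Powers repeat with period 4 on this cycle, and 24 mod 4 = 0, so φ^24(3) = φ^0(3).
So φ^24(3) = 3.

3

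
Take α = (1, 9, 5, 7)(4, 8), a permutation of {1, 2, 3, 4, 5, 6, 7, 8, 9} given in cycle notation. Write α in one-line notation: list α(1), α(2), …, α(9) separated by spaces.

9 2 3 8 7 6 1 4 5

Each element maps to the next entry in its cycle (wrapping to the front): 1→9, 2→2, 3→3, 4→8, 5→7, 6→6, 7→1, 8→4, 9→5.
So the one-line form is 9 2 3 8 7 6 1 4 5.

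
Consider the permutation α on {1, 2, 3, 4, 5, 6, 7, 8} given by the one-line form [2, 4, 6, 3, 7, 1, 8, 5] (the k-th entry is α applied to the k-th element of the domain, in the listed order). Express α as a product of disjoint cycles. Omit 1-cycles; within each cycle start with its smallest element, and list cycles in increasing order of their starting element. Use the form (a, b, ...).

From 1: 1 → 2 → 4 → 3 → 6 → 1, closing the cycle (1, 2, 4, 3, 6).
Continuing from each remaining unvisited element yields (1, 2, 4, 3, 6)(5, 7, 8).

(1, 2, 4, 3, 6)(5, 7, 8)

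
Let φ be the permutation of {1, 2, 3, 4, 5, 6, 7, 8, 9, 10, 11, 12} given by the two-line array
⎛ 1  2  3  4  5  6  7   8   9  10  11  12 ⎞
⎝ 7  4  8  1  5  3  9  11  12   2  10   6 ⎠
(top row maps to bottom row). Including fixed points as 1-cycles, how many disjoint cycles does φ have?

The cycle decomposition is (1 7 9 12 6 3 8 11 10 2 4)(5), which has 2 cycles (counting 1-cycles).

2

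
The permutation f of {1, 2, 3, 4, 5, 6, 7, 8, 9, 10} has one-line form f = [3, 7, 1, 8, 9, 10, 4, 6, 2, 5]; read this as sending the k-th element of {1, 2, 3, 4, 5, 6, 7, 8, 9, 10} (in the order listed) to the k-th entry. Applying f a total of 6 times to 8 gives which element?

7

Tracing 8 → 6 → … returns to 8 after 8 steps, so 8 lies in an 8-cycle (2 7 4 8 6 10 5 9).
Advancing 6 steps from 8: 8 → 6 → 10 → 5 → 9 → 2 → 7.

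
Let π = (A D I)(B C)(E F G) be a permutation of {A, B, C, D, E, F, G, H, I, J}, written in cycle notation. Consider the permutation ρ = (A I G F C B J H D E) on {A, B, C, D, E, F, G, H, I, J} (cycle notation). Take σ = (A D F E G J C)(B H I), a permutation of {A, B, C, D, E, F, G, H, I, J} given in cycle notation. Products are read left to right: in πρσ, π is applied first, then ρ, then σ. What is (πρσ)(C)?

C

Chase C: π(C) = B; ρ(B) = J; σ(J) = C. Hence (πρσ)(C) = C.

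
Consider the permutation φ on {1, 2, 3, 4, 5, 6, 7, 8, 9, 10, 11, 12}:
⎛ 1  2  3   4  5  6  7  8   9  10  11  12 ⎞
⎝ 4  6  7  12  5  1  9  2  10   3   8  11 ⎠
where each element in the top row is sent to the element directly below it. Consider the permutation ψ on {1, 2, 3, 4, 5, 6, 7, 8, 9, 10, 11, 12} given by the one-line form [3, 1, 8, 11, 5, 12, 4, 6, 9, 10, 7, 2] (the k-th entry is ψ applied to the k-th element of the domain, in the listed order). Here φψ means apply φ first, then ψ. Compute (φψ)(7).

9

First apply φ: φ(7) = 9, then ψ(9) = 9. Thus (φψ)(7) = 9.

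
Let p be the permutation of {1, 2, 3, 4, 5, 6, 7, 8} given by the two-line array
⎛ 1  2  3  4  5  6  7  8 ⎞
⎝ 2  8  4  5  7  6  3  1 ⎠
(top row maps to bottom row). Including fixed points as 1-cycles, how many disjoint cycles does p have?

The cycle decomposition is (1, 2, 8)(3, 4, 5, 7)(6), which has 3 cycles (counting 1-cycles).

3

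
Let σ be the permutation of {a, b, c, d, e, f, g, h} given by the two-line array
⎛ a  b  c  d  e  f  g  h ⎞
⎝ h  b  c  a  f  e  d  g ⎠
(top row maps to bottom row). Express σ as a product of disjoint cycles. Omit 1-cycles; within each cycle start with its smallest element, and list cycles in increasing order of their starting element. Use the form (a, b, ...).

(a, h, g, d)(e, f)

Iterating σ from a gives a → h → g → d → a; that is the 4-cycle (a, h, g, d).
Repeating from the next unused element and collecting all non-trivial cycles gives (a, h, g, d)(e, f).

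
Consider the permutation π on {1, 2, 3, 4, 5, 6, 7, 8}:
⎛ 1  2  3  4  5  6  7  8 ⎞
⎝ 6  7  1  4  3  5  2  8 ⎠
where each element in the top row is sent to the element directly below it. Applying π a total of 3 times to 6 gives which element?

1

Tracing 6 → 5 → … returns to 6 after 4 steps, so 6 lies in a 4-cycle (1, 6, 5, 3).
Stepping 3 places around the cycle: 6 → 5 → 3 → 1.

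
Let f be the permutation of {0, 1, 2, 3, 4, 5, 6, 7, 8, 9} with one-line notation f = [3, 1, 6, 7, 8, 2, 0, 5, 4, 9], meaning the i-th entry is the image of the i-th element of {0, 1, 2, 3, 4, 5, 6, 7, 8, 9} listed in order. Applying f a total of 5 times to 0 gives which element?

6

Tracing 0 → 3 → … returns to 0 after 6 steps, so 0 lies in a 6-cycle (0 3 7 5 2 6).
Stepping 5 places around the cycle: 0 → 3 → 7 → 5 → 2 → 6.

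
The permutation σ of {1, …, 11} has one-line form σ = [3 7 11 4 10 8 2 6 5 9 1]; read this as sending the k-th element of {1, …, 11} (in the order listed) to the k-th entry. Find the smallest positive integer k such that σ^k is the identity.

The disjoint-cycle form of σ has cycle lengths 3, 3, 2, 2, 1.
The order is lcm(3, 3, 2, 2) = 6.

6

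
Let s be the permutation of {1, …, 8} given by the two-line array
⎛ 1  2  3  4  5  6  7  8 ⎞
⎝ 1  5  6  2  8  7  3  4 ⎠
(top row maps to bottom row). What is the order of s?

Decomposing into disjoint cycles gives cycle lengths 4, 3, 1.
The order is lcm(4, 3) = 12.

12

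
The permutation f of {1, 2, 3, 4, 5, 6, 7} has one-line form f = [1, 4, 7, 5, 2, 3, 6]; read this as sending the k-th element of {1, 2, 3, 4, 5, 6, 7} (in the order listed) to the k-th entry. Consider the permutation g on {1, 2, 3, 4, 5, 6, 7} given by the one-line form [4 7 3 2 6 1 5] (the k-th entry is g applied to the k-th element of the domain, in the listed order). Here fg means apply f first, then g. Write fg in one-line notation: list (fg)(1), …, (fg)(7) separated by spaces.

4 2 5 6 7 3 1

Chase each element through f then g: 1 → 1 → 4; 2 → 4 → 2; 3 → 7 → 5; 4 → 5 → 6; 5 → 2 → 7; 6 → 3 → 3; 7 → 6 → 1.
So fg in one-line form is 4 2 5 6 7 3 1.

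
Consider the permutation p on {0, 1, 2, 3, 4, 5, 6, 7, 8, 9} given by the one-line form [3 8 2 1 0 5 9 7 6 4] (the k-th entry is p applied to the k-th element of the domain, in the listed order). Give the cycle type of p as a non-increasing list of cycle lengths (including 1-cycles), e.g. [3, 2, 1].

[7, 1, 1, 1]

The disjoint cycles are (0, 3, 1, 8, 6, 9, 4)(2)(5)(7), with lengths 7, 1, 1, 1 in non-increasing order.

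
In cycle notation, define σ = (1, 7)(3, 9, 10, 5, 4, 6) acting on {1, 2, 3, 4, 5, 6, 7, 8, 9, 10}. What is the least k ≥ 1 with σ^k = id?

6

The cycle type of σ is (6, 2, 1, 1).
The order of σ is the least common multiple of its cycle lengths: lcm(6, 2) = 6.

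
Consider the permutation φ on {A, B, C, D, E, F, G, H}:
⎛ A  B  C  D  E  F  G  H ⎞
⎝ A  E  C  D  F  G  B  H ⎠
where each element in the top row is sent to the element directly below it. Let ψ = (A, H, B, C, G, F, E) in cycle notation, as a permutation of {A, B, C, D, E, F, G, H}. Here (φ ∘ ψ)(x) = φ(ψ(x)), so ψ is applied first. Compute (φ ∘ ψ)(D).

ψ(D) = D, then φ(D) = D; composing gives (φ ∘ ψ)(D) = D.

D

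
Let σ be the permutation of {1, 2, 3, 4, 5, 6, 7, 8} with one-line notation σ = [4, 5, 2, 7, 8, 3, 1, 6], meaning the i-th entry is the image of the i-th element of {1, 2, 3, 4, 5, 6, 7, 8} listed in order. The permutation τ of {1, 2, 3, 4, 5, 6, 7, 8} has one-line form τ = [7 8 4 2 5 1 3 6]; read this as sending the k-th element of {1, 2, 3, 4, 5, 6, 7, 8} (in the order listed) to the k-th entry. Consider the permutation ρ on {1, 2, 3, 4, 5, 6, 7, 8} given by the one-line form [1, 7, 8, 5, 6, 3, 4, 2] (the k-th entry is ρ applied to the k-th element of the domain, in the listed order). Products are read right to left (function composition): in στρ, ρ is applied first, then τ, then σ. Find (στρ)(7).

5

(στρ)(7) = σ(τ(ρ(7))). ρ(7) = 4, then τ(4) = 2, then σ(2) = 5, so the result is 5.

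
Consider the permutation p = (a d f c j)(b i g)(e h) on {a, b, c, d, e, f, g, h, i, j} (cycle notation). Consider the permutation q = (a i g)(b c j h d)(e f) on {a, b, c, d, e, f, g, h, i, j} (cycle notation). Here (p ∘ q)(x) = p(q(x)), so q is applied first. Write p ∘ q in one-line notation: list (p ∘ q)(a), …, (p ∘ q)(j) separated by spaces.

For each element, apply q then p: a → i → g; b → c → j; c → j → a; d → b → i; e → f → c; f → e → h; g → a → d; h → d → f; i → g → b; j → h → e.
So p ∘ q in one-line form is g j a i c h d f b e.

g j a i c h d f b e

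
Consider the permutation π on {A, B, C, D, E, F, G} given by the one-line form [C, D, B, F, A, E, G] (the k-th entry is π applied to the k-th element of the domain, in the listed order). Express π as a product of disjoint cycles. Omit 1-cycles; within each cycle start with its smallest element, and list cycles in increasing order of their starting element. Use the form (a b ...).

(A C B D F E)

Iterating π from A gives A → C → B → D → F → E → A; that is the 6-cycle (A C B D F E).
Repeating from the next unused element and collecting all non-trivial cycles gives (A C B D F E).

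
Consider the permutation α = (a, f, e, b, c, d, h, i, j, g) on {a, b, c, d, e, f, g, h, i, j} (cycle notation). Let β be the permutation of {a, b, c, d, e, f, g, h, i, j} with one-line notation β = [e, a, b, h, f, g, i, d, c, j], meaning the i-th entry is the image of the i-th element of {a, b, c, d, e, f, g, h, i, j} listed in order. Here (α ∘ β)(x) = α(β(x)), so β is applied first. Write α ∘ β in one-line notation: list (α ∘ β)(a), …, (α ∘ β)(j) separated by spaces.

(α ∘ β)(x) = α(β(x)). Computing each image: α(β(a)) = α(e) = b, α(β(b)) = α(a) = f, α(β(c)) = α(b) = c, α(β(d)) = α(h) = i, α(β(e)) = α(f) = e, α(β(f)) = α(g) = a, α(β(g)) = α(i) = j, α(β(h)) = α(d) = h, α(β(i)) = α(c) = d, α(β(j)) = α(j) = g.
Hence α ∘ β = [b f c i e a j h d g].

b f c i e a j h d g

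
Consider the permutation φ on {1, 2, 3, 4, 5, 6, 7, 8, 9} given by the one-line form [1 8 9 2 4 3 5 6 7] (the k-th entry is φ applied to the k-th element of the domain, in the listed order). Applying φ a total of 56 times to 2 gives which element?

2

Tracing 2 → 8 → … returns to 2 after 8 steps, so 2 lies in an 8-cycle (2 8 6 3 9 7 5 4).
Since the cycle has length 8, φ^56 acts on it the same as φ^0 (56 mod 8 = 0).
So φ^56(2) = 2.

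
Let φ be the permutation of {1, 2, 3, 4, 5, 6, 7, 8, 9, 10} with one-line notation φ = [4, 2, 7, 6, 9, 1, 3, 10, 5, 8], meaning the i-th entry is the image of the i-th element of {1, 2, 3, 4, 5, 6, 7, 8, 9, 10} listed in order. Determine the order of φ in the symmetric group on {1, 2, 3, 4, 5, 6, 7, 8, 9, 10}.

6

Decomposing into disjoint cycles gives cycle lengths 3, 2, 2, 2, 1.
The order is lcm(3, 2, 2, 2) = 6.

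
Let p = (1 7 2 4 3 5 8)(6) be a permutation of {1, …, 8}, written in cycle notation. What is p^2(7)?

7 lies in the 7-cycle (1 7 2 4 3 5 8).
Advancing 2 steps from 7: 7 → 2 → 4.

4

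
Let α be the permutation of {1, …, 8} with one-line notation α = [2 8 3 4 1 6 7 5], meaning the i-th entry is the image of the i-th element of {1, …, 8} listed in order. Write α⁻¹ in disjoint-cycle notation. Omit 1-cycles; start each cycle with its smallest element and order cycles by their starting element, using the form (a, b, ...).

(1, 5, 8, 2)

The cycle decomposition of α is (1, 2, 8, 5).
Reversing each cycle (and rotating so the smallest element leads) gives α⁻¹ = (1, 5, 8, 2).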